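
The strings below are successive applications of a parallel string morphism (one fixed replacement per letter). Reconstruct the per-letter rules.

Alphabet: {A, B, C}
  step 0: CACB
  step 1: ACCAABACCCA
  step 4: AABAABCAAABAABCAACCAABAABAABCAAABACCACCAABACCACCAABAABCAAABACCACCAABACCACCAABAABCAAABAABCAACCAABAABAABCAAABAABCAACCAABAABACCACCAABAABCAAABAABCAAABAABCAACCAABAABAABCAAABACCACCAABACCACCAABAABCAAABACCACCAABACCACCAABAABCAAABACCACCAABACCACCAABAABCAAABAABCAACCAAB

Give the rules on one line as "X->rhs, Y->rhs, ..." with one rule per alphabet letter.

A->AAB, B->CA, C->ACC

  step 0 ⇒ step 1: CACB ⇒ ACC·AAB·ACC·CA
    A ↦ AAB
    B ↦ CA
    C ↦ ACC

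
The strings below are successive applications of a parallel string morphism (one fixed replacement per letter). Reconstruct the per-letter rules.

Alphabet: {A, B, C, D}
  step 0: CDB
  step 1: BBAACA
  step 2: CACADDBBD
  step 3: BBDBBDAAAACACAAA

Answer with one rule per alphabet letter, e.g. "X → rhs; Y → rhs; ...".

  step 2 ⇒ step 3: CACADDBBD ⇒ BB·D·BB·D·AA·AA·CA·CA·AA
    A ↦ D
    B ↦ CA
    C ↦ BB
    D ↦ AA

A->D, B->CA, C->BB, D->AA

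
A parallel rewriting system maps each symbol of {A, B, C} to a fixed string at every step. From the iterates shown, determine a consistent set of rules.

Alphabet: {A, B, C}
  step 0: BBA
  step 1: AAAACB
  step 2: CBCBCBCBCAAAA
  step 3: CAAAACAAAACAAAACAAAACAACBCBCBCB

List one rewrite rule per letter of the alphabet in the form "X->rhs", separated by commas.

  step 2 ⇒ step 3: CBCBCBCBCAAAA ⇒ CAA·AA·CAA·AA·CAA·AA·CAA·AA·CAA·CB·CB·CB·CB
    A ↦ CB
    B ↦ AA
    C ↦ CAA

A->CB, B->AA, C->CAA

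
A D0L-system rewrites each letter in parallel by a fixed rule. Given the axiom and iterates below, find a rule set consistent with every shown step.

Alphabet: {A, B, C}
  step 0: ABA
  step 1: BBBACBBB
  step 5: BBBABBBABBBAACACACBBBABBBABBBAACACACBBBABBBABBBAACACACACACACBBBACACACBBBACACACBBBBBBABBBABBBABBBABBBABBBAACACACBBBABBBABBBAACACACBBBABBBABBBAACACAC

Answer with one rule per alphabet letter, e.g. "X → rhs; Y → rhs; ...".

A->BBB, B->AC, C->A

  step 0 ⇒ step 1: ABA ⇒ BBB·AC·BBB
    A ↦ BBB
    B ↦ AC
    C ↦ A  (constrained at step 1)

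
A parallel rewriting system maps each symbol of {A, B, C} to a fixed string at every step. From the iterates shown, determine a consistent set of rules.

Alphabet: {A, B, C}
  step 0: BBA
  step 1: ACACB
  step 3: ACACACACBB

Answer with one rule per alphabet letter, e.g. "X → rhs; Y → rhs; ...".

  step 0 ⇒ step 1: BBA ⇒ AC·AC·B
    A ↦ B
    B ↦ AC
    C ↦ B  (constrained at step 1)

A->B, B->AC, C->B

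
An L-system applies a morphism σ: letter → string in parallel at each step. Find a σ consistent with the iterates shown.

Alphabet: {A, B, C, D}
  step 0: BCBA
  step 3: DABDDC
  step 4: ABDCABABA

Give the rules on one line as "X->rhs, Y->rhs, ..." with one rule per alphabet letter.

  step 3 ⇒ step 4: DABDDC ⇒ AB·D·C·AB·AB·A
    A ↦ D
    B ↦ C
    C ↦ A
    D ↦ AB

A->D, B->C, C->A, D->AB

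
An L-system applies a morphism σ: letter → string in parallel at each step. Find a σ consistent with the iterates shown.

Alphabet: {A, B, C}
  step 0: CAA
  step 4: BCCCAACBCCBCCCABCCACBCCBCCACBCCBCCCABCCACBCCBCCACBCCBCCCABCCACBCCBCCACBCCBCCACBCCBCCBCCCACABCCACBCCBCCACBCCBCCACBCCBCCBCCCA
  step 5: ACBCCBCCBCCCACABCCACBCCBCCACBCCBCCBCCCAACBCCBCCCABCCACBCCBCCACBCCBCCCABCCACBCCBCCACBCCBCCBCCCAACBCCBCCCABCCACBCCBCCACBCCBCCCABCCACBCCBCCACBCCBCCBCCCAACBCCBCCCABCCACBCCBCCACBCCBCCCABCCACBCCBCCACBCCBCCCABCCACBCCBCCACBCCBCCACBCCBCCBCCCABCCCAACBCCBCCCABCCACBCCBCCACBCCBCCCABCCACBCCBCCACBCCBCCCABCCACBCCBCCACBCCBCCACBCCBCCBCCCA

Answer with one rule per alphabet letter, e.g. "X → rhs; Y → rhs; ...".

A->CA, B->AC, C->BCC

  step 4 ⇒ step 5: BCCCAACBCCBCCCABCCACBCCBCCACBCCBCCCABCCACBCCBCCACBCCBCCCABCCACBCCBCCACBCCBCCACBCCBCCBCCCACABCCACBCCBCCACBCCBCCACBCCBCCBCCCA ⇒ AC·BCC·BCC·BCC·CA·CA·BCC·AC·BCC·BCC·AC·BCC·BCC·BCC·CA·AC·BCC·BCC·CA·BCC·AC·BCC·BCC·AC·BCC·BCC·CA·BCC·AC·BCC·BCC·AC·BCC·BCC·BCC·CA·AC·BCC·BCC·CA·BCC·AC·BCC·BCC·AC·BCC·BCC·CA·BCC·AC·BCC·BCC·AC·BCC·BCC·BCC·CA·AC·BCC·BCC·CA·BCC·AC·BCC·BCC·AC·BCC·BCC·CA·BCC·AC·BCC·BCC·AC·BCC·BCC·CA·BCC·AC·BCC·BCC·AC·BCC·BCC·AC·BCC·BCC·BCC·CA·BCC·CA·AC·BCC·BCC·CA·BCC·AC·BCC·BCC·AC·BCC·BCC·CA·BCC·AC·BCC·BCC·AC·BCC·BCC·CA·BCC·AC·BCC·BCC·AC·BCC·BCC·AC·BCC·BCC·BCC·CA
    A ↦ CA
    B ↦ AC
    C ↦ BCC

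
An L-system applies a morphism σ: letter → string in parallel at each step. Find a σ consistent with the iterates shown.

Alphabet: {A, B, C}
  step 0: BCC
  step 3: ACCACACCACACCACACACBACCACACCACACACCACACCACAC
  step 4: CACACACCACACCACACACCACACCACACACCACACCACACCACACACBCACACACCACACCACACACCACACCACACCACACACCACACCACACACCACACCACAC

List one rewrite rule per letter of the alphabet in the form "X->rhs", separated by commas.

  step 3 ⇒ step 4: ACCACACCACACCACACACBACCACACCACACACCACACCACAC ⇒ CAC·AC·AC·CAC·AC·CAC·AC·AC·CAC·AC·CAC·AC·AC·CAC·AC·CAC·AC·CAC·AC·ACB·CAC·AC·AC·CAC·AC·CAC·AC·AC·CAC·AC·CAC·AC·CAC·AC·AC·CAC·AC·CAC·AC·AC·CAC·AC·CAC·AC
    A ↦ CAC
    B ↦ ACB
    C ↦ AC

A->CAC, B->ACB, C->AC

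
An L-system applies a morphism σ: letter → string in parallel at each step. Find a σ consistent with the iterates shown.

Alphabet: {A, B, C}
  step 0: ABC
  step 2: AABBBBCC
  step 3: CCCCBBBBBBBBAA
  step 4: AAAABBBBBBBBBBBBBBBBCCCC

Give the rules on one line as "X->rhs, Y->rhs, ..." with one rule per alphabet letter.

A->CC, B->BB, C->A

  step 3 ⇒ step 4: CCCCBBBBBBBBAA ⇒ A·A·A·A·BB·BB·BB·BB·BB·BB·BB·BB·CC·CC
    A ↦ CC
    B ↦ BB
    C ↦ A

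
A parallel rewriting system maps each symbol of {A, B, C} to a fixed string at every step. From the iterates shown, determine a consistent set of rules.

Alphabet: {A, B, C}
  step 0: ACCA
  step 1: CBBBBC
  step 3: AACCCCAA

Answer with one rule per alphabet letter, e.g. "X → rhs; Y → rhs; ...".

A->C, B->A, C->BB

  step 0 ⇒ step 1: ACCA ⇒ C·BB·BB·C
    A ↦ C
    C ↦ BB
    B ↦ A  (constrained at step 1)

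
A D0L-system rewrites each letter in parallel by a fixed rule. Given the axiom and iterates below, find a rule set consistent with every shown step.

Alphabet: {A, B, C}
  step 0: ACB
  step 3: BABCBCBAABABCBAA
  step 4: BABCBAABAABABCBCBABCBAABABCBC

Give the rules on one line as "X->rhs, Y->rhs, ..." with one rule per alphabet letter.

A->BC, B->BA, C->A

  step 3 ⇒ step 4: BABCBCBAABABCBAA ⇒ BA·BC·BA·A·BA·A·BA·BC·BC·BA·BC·BA·A·BA·BC·BC
    A ↦ BC
    B ↦ BA
    C ↦ A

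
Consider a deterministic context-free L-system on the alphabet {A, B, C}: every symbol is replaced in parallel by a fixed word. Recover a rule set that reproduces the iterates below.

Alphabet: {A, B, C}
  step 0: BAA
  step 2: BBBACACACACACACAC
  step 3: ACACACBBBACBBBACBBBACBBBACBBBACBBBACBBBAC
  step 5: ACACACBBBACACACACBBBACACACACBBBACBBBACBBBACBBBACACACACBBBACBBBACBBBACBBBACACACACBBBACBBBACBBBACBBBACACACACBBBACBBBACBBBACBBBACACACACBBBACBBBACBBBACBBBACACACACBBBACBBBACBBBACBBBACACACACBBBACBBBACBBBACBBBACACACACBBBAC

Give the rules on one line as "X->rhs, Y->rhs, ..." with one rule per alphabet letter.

A->BBB, B->AC, C->AC

  step 2 ⇒ step 3: BBBACACACACACACAC ⇒ AC·AC·AC·BBB·AC·BBB·AC·BBB·AC·BBB·AC·BBB·AC·BBB·AC·BBB·AC
    A ↦ BBB
    B ↦ AC
    C ↦ AC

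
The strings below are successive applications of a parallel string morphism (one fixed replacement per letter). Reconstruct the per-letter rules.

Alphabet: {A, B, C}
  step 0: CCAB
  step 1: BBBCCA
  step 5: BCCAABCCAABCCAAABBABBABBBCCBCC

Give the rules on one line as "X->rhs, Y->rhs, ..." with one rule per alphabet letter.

A->BCC, B->A, C->B

  step 0 ⇒ step 1: CCAB ⇒ B·B·BCC·A
    A ↦ BCC
    B ↦ A
    C ↦ B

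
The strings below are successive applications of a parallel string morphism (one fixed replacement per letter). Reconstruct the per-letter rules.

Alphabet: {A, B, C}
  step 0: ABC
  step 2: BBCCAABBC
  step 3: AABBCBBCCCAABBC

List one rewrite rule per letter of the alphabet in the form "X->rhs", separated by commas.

  step 2 ⇒ step 3: BBCCAABBC ⇒ A·A·BBC·BBC·C·C·A·A·BBC
    A ↦ C
    B ↦ A
    C ↦ BBC

A->C, B->A, C->BBC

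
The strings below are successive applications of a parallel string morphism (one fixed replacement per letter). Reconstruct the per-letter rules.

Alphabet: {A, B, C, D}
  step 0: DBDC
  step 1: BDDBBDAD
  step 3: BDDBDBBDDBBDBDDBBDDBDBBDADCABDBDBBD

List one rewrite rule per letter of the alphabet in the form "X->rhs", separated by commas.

A->CAB, B->DB, C->AD, D->BD

  step 0 ⇒ step 1: DBDC ⇒ BD·DB·BD·AD
    B ↦ DB
    C ↦ AD
    D ↦ BD
    A ↦ CAB  (constrained at step 1)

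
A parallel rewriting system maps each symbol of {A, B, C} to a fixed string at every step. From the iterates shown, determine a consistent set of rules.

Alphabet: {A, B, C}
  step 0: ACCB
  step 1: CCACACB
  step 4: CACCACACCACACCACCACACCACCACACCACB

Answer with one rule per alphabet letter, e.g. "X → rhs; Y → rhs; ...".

A->C, B->CB, C->CA

  step 0 ⇒ step 1: ACCB ⇒ C·CA·CA·CB
    A ↦ C
    B ↦ CB
    C ↦ CA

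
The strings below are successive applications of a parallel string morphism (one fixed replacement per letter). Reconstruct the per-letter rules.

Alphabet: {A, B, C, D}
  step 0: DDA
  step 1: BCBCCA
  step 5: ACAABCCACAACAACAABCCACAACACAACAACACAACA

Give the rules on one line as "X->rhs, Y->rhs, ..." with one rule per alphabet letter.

  step 0 ⇒ step 1: DDA ⇒ BC·BC·CA
    A ↦ CA
    D ↦ BC
    B ↦ CD  (constrained at step 1)
    C ↦ A  (constrained at step 1)

A->CA, B->CD, C->A, D->BC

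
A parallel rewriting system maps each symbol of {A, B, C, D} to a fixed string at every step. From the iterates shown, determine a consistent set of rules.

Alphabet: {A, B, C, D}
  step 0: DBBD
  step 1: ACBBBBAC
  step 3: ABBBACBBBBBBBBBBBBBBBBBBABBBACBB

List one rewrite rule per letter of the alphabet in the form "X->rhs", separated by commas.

  step 0 ⇒ step 1: DBBD ⇒ AC·BB·BB·AC
    B ↦ BB
    D ↦ AC
    A ↦ AB  (constrained at step 1)
    C ↦ DB  (constrained at step 1)

A->AB, B->BB, C->DB, D->AC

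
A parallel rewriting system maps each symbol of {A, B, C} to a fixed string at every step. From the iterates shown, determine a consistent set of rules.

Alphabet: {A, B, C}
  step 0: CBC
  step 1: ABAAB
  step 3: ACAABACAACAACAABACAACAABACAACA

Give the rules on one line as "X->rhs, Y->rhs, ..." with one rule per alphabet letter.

  step 0 ⇒ step 1: CBC ⇒ AB·A·AB
    B ↦ A
    C ↦ AB
    A ↦ ACA  (constrained at step 1)

A->ACA, B->A, C->AB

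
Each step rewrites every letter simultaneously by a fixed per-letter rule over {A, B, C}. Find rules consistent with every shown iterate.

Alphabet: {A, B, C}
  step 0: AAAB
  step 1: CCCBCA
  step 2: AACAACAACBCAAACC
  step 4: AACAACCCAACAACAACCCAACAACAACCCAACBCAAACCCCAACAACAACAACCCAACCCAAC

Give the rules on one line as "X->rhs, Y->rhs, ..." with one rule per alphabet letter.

A->C, B->BCA, C->AAC

  step 1 ⇒ step 2: CCCBCA ⇒ AAC·AAC·AAC·BCA·AAC·C
    A ↦ C
    B ↦ BCA
    C ↦ AAC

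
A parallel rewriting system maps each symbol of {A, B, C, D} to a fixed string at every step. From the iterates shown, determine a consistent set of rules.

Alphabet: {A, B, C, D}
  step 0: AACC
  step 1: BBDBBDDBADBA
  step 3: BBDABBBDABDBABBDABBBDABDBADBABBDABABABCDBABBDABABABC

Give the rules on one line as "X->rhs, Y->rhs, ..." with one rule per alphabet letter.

A->BBD, B->AB, C->DBA, D->C

  step 0 ⇒ step 1: AACC ⇒ BBD·BBD·DBA·DBA
    A ↦ BBD
    C ↦ DBA
    B ↦ AB  (constrained at step 1)
    D ↦ C  (constrained at step 1)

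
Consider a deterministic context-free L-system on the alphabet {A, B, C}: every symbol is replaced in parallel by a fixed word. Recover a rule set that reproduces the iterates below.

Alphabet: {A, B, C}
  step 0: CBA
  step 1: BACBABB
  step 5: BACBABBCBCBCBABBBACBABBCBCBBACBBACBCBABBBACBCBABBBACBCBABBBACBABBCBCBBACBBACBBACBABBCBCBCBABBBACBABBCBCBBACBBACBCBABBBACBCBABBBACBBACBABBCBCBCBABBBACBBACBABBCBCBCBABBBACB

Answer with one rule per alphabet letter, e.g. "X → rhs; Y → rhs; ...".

A->ABB, B->CB, C->BA

  step 0 ⇒ step 1: CBA ⇒ BA·CB·ABB
    A ↦ ABB
    B ↦ CB
    C ↦ BA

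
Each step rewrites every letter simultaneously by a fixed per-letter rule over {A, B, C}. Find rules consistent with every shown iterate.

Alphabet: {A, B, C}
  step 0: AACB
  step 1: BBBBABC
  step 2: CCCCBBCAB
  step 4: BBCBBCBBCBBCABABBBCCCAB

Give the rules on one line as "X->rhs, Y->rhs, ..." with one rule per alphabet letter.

  step 1 ⇒ step 2: BBBBABC ⇒ C·C·C·C·BB·C·AB
    A ↦ BB
    B ↦ C
    C ↦ AB

A->BB, B->C, C->AB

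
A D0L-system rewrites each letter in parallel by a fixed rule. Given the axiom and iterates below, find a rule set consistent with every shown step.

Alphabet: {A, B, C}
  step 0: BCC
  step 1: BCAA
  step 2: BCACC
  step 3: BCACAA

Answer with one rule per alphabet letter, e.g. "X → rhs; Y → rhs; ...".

  step 2 ⇒ step 3: BCACC ⇒ BC·A·C·A·A
    A ↦ C
    B ↦ BC
    C ↦ A

A->C, B->BC, C->A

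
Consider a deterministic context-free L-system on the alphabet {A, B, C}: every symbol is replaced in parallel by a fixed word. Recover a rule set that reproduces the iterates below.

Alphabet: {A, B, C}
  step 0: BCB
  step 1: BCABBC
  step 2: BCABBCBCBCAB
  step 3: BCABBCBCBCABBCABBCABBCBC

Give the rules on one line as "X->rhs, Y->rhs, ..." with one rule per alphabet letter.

  step 2 ⇒ step 3: BCABBCBCBCAB ⇒ BC·AB·BC·BC·BC·AB·BC·AB·BC·AB·BC·BC
    A ↦ BC
    B ↦ BC
    C ↦ AB

A->BC, B->BC, C->AB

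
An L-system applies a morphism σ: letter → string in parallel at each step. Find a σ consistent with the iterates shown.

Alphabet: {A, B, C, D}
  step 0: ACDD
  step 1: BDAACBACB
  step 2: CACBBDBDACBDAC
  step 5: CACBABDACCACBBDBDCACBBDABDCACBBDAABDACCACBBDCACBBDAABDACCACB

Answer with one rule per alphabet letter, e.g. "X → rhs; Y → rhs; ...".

  step 1 ⇒ step 2: BDAACBACB ⇒ C·ACB·BD·BD·A·C·BD·A·C
    A ↦ BD
    B ↦ C
    C ↦ A
    D ↦ ACB

A->BD, B->C, C->A, D->ACB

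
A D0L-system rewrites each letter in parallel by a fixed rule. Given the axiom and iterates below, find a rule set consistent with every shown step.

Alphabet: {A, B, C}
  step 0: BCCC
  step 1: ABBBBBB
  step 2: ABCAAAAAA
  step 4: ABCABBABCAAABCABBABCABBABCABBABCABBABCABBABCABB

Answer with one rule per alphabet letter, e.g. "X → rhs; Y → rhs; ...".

A->ABC, B->A, C->BB

  step 1 ⇒ step 2: ABBBBBB ⇒ ABC·A·A·A·A·A·A
    A ↦ ABC
    B ↦ A
  step 0 ⇒ step 1: BCCC ⇒ A·BB·BB·BB
    C ↦ BB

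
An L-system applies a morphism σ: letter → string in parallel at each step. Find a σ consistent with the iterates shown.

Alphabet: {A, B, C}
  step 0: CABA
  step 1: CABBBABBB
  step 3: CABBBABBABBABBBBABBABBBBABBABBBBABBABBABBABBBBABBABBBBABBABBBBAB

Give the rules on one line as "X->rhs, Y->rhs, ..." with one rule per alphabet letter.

A->BB, B->BAB, C->CA

  step 0 ⇒ step 1: CABA ⇒ CA·BB·BAB·BB
    A ↦ BB
    B ↦ BAB
    C ↦ CA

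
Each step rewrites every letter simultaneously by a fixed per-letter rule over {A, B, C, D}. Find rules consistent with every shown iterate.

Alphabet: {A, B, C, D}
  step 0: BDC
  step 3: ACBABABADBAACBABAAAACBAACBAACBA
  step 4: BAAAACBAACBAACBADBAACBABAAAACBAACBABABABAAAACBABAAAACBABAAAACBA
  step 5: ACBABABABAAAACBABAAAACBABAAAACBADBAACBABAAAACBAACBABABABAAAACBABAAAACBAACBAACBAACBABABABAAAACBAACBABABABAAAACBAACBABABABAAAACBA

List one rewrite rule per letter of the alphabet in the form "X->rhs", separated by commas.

A->BA, B->AC, C->AA, D->DBA

  step 4 ⇒ step 5: BAAAACBAACBAACBADBAACBABAAAACBAACBABABABAAAACBABAAAACBABAAAACBA ⇒ AC·BA·BA·BA·BA·AA·AC·BA·BA·AA·AC·BA·BA·AA·AC·BA·DBA·AC·BA·BA·AA·AC·BA·AC·BA·BA·BA·BA·AA·AC·BA·BA·AA·AC·BA·AC·BA·AC·BA·AC·BA·BA·BA·BA·AA·AC·BA·AC·BA·BA·BA·BA·AA·AC·BA·AC·BA·BA·BA·BA·AA·AC·BA
    A ↦ BA
    B ↦ AC
    C ↦ AA
    D ↦ DBA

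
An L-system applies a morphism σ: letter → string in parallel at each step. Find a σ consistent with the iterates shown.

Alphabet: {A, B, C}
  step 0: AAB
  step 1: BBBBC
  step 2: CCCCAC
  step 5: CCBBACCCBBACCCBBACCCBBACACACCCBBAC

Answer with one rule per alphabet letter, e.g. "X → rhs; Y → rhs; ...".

A->BB, B->C, C->AC

  step 1 ⇒ step 2: BBBBC ⇒ C·C·C·C·AC
    B ↦ C
    C ↦ AC
  step 0 ⇒ step 1: AAB ⇒ BB·BB·C
    A ↦ BB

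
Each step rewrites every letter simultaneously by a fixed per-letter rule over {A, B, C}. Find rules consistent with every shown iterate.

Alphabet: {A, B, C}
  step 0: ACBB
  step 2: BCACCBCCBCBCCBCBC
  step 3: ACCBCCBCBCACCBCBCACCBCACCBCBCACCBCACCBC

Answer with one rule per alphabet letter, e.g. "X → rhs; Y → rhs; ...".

A->C, B->ACC, C->BC

  step 2 ⇒ step 3: BCACCBCCBCBCCBCBC ⇒ ACC·BC·C·BC·BC·ACC·BC·BC·ACC·BC·ACC·BC·BC·ACC·BC·ACC·BC
    A ↦ C
    B ↦ ACC
    C ↦ BC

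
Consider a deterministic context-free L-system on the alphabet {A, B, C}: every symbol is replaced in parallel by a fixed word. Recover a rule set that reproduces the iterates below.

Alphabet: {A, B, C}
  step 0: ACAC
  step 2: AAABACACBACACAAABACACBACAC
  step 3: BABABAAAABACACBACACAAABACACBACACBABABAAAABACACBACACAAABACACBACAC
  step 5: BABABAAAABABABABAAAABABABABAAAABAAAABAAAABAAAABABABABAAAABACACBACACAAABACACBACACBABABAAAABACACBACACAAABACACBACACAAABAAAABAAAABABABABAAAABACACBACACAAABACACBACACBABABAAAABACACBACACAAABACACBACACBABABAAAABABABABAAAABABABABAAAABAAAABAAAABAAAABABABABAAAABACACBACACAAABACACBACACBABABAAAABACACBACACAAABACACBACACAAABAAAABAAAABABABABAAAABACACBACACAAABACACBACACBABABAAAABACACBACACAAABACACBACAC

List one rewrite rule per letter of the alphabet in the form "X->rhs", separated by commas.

  step 2 ⇒ step 3: AAABACACBACACAAABACACBACAC ⇒ BA·BA·BA·AAA·BA·CAC·BA·CAC·AAA·BA·CAC·BA·CAC·BA·BA·BA·AAA·BA·CAC·BA·CAC·AAA·BA·CAC·BA·CAC
    A ↦ BA
    B ↦ AAA
    C ↦ CAC

A->BA, B->AAA, C->CAC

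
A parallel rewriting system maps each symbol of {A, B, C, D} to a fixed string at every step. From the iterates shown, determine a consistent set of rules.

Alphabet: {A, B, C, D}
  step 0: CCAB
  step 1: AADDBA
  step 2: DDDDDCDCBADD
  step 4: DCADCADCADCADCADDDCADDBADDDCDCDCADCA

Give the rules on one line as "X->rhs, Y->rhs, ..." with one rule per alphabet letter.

A->DD, B->BA, C->A, D->DC

  step 1 ⇒ step 2: AADDBA ⇒ DD·DD·DC·DC·BA·DD
    A ↦ DD
    B ↦ BA
    D ↦ DC
  step 0 ⇒ step 1: CCAB ⇒ A·A·DD·BA
    C ↦ A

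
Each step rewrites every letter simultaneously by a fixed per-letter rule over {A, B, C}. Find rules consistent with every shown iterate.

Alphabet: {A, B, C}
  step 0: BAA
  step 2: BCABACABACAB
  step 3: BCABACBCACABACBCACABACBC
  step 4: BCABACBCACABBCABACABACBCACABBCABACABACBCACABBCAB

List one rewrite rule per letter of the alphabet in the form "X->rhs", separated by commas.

A->AC, B->BC, C->AB

  step 3 ⇒ step 4: BCABACBCACABACBCACABACBC ⇒ BC·AB·AC·BC·AC·AB·BC·AB·AC·AB·AC·BC·AC·AB·BC·AB·AC·AB·AC·BC·AC·AB·BC·AB
    A ↦ AC
    B ↦ BC
    C ↦ AB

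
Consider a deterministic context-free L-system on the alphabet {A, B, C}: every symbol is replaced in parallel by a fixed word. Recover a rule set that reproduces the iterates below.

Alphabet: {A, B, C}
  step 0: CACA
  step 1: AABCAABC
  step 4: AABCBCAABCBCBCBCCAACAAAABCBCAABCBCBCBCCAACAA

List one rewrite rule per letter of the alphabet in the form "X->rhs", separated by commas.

  step 0 ⇒ step 1: CACA ⇒ AA·BC·AA·BC
    A ↦ BC
    C ↦ AA
    B ↦ C  (constrained at step 1)

A->BC, B->C, C->AA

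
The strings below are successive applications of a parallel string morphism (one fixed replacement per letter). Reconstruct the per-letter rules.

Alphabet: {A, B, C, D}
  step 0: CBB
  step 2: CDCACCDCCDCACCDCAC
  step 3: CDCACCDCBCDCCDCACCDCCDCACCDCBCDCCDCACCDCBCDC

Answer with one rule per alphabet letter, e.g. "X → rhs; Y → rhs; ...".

  step 2 ⇒ step 3: CDCACCDCCDCACCDCAC ⇒ CDC·AC·CDC·B·CDC·CDC·AC·CDC·CDC·AC·CDC·B·CDC·CDC·AC·CDC·B·CDC
    A ↦ B
    C ↦ CDC
    D ↦ AC
    B ↦ CD  (constrained at step 0)

A->B, B->CD, C->CDC, D->AC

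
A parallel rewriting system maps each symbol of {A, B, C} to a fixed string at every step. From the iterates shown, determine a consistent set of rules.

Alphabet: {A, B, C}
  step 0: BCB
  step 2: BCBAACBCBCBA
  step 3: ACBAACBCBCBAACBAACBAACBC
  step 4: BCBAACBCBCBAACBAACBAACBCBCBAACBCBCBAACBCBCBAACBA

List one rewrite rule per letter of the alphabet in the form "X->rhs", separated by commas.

  step 3 ⇒ step 4: ACBAACBCBCBAACBAACBAACBC ⇒ BC·BA·AC·BC·BC·BA·AC·BA·AC·BA·AC·BC·BC·BA·AC·BC·BC·BA·AC·BC·BC·BA·AC·BA
    A ↦ BC
    B ↦ AC
    C ↦ BA

A->BC, B->AC, C->BA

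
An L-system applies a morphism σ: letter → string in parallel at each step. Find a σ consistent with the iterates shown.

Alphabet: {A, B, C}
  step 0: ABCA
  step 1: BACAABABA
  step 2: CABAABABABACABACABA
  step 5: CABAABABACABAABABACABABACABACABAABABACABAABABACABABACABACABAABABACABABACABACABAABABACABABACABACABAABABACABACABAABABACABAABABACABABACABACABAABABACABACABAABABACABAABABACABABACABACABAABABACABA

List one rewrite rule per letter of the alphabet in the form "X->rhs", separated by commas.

  step 1 ⇒ step 2: BACAABABA ⇒ CA·BA·ABA·BA·BA·CA·BA·CA·BA
    A ↦ BA
    B ↦ CA
    C ↦ ABA

A->BA, B->CA, C->ABA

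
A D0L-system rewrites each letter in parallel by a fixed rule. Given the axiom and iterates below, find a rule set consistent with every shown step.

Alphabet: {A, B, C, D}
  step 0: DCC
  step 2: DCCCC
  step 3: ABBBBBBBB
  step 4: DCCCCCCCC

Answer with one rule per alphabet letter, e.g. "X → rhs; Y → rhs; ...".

A->D, B->C, C->BB, D->A

  step 3 ⇒ step 4: ABBBBBBBB ⇒ D·C·C·C·C·C·C·C·C
    A ↦ D
    B ↦ C
  step 2 ⇒ step 3: DCCCC ⇒ A·BB·BB·BB·BB
    C ↦ BB
  step 2 ⇒ step 3: DCCCC ⇒ A·BB·BB·BB·BB
    D ↦ A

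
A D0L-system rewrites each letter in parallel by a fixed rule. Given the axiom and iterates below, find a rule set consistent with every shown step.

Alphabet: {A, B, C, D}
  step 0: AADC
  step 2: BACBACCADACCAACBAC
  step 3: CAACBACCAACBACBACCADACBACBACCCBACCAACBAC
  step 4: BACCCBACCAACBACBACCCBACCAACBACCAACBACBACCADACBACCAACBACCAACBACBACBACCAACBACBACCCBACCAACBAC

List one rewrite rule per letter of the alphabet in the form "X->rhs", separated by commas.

  step 3 ⇒ step 4: CAACBACCAACBACBACCADACBACBACCCBACCAACBAC ⇒ BAC·C·C·BAC·CAA·C·BAC·BAC·C·C·BAC·CAA·C·BAC·CAA·C·BAC·BAC·C·ADA·C·BAC·CAA·C·BAC·CAA·C·BAC·BAC·BAC·CAA·C·BAC·BAC·C·C·BAC·CAA·C·BAC
    A ↦ C
    B ↦ CAA
    C ↦ BAC
    D ↦ ADA

A->C, B->CAA, C->BAC, D->ADA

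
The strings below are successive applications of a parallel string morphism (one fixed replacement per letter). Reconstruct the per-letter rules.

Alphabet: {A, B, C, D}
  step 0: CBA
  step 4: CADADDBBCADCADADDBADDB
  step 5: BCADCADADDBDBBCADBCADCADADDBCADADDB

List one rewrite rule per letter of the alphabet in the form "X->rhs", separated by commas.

A->C, B->DB, C->B, D->AD

  step 4 ⇒ step 5: CADADDBBCADCADADDBADDB ⇒ B·C·AD·C·AD·AD·DB·DB·B·C·AD·B·C·AD·C·AD·AD·DB·C·AD·AD·DB
    A ↦ C
    B ↦ DB
    C ↦ B
    D ↦ AD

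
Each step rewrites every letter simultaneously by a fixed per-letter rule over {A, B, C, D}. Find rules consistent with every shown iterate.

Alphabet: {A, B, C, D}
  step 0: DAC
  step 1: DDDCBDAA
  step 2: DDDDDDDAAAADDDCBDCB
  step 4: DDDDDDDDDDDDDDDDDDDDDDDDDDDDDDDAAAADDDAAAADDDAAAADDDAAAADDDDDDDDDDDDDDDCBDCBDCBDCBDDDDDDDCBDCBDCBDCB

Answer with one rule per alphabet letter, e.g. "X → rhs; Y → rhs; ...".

A->DCB, B->AA, C->DAA, D->DD

  step 1 ⇒ step 2: DDDCBDAA ⇒ DD·DD·DD·DAA·AA·DD·DCB·DCB
    A ↦ DCB
    B ↦ AA
    C ↦ DAA
    D ↦ DD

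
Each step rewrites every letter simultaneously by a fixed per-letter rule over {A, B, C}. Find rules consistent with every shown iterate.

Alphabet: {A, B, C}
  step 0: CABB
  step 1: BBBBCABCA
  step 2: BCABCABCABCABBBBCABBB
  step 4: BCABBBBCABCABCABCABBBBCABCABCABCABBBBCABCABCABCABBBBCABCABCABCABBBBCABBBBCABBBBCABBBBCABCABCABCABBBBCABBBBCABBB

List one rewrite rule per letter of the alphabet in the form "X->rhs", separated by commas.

  step 1 ⇒ step 2: BBBBCABCA ⇒ BCA·BCA·BCA·BCA·BB·B·BCA·BB·B
    A ↦ B
    B ↦ BCA
    C ↦ BB

A->B, B->BCA, C->BB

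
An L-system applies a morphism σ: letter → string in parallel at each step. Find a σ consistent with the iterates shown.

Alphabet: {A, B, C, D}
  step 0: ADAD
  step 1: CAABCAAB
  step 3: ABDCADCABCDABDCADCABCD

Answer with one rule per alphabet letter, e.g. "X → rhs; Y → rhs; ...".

A->CA, B->BC, C->D, D->AB

  step 0 ⇒ step 1: ADAD ⇒ CA·AB·CA·AB
    A ↦ CA
    D ↦ AB
    B ↦ BC  (constrained at step 1)
    C ↦ D  (constrained at step 1)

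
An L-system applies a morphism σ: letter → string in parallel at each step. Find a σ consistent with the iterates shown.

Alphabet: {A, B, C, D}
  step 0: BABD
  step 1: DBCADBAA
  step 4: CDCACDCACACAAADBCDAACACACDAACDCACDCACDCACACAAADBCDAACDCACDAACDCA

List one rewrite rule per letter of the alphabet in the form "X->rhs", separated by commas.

  step 0 ⇒ step 1: BABD ⇒ DB·CA·DB·AA
    A ↦ CA
    B ↦ DB
    D ↦ AA
    C ↦ CD  (constrained at step 1)

A->CA, B->DB, C->CD, D->AA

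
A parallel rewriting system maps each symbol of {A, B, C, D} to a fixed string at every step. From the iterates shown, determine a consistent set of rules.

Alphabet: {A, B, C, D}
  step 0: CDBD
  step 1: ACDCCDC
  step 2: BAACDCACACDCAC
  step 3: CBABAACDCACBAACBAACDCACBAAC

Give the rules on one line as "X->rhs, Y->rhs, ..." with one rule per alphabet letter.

A->BA, B->C, C->AC, D->DC

  step 2 ⇒ step 3: BAACDCACACDCAC ⇒ C·BA·BA·AC·DC·AC·BA·AC·BA·AC·DC·AC·BA·AC
    A ↦ BA
    B ↦ C
    C ↦ AC
    D ↦ DC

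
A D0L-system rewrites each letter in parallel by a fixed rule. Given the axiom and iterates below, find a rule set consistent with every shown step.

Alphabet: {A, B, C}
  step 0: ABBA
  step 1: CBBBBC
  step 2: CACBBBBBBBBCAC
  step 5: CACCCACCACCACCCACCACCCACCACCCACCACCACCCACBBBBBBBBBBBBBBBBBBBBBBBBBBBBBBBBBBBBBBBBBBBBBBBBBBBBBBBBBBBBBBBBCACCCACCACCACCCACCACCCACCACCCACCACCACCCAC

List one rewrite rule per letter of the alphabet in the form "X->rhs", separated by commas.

A->C, B->BB, C->CAC

  step 1 ⇒ step 2: CBBBBC ⇒ CAC·BB·BB·BB·BB·CAC
    B ↦ BB
    C ↦ CAC
  step 0 ⇒ step 1: ABBA ⇒ C·BB·BB·C
    A ↦ C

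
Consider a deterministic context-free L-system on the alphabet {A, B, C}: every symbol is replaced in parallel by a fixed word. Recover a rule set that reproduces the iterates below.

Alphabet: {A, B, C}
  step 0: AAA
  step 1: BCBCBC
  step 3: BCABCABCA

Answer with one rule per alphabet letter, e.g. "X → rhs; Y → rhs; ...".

A->BC, B->A, C->B

  step 0 ⇒ step 1: AAA ⇒ BC·BC·BC
    A ↦ BC
    B ↦ A  (constrained at step 1)
    C ↦ B  (constrained at step 1)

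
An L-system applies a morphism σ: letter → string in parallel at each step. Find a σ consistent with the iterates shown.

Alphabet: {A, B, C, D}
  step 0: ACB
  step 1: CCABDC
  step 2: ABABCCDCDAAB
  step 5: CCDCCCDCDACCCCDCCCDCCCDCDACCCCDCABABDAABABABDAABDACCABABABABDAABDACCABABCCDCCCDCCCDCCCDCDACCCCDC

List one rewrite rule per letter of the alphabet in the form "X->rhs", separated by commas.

  step 1 ⇒ step 2: CCABDC ⇒ AB·AB·CC·DC·DA·AB
    A ↦ CC
    B ↦ DC
    C ↦ AB
    D ↦ DA

A->CC, B->DC, C->AB, D->DA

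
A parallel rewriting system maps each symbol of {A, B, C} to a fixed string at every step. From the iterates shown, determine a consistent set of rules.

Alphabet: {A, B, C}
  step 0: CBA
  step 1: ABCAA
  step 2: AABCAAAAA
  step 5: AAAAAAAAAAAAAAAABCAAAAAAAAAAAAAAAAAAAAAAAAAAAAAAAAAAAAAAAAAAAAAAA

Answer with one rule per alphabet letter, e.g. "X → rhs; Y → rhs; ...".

  step 1 ⇒ step 2: ABCAA ⇒ AA·BC·A·AA·AA
    A ↦ AA
    B ↦ BC
    C ↦ A

A->AA, B->BC, C->A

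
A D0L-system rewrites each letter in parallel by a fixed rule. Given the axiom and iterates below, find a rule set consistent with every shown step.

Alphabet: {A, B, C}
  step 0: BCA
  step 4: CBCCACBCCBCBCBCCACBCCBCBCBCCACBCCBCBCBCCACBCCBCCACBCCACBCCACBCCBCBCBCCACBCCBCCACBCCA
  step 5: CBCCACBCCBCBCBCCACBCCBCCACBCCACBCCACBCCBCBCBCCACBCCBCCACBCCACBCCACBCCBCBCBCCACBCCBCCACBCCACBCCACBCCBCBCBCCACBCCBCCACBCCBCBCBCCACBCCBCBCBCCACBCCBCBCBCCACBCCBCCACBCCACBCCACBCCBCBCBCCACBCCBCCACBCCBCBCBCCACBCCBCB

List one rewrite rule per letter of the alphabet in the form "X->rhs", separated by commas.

A->B, B->CA, C->CBC

  step 4 ⇒ step 5: CBCCACBCCBCBCBCCACBCCBCBCBCCACBCCBCBCBCCACBCCBCCACBCCACBCCACBCCBCBCBCCACBCCBCCACBCCA ⇒ CBC·CA·CBC·CBC·B·CBC·CA·CBC·CBC·CA·CBC·CA·CBC·CA·CBC·CBC·B·CBC·CA·CBC·CBC·CA·CBC·CA·CBC·CA·CBC·CBC·B·CBC·CA·CBC·CBC·CA·CBC·CA·CBC·CA·CBC·CBC·B·CBC·CA·CBC·CBC·CA·CBC·CBC·B·CBC·CA·CBC·CBC·B·CBC·CA·CBC·CBC·B·CBC·CA·CBC·CBC·CA·CBC·CA·CBC·CA·CBC·CBC·B·CBC·CA·CBC·CBC·CA·CBC·CBC·B·CBC·CA·CBC·CBC·B
    A ↦ B
    B ↦ CA
    C ↦ CBC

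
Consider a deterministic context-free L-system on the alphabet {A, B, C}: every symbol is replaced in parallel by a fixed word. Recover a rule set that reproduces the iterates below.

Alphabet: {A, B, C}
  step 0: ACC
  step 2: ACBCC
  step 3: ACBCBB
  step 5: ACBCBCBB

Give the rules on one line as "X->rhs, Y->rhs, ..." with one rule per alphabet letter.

A->AC, B->C, C->B

  step 2 ⇒ step 3: ACBCC ⇒ AC·B·C·B·B
    A ↦ AC
    B ↦ C
    C ↦ B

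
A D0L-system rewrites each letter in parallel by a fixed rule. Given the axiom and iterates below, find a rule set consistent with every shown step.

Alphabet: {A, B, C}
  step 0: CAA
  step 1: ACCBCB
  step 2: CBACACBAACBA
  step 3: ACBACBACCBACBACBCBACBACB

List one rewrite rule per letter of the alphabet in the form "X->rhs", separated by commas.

A->CB, B->BA, C->AC

  step 2 ⇒ step 3: CBACACBAACBA ⇒ AC·BA·CB·AC·CB·AC·BA·CB·CB·AC·BA·CB
    A ↦ CB
    B ↦ BA
    C ↦ AC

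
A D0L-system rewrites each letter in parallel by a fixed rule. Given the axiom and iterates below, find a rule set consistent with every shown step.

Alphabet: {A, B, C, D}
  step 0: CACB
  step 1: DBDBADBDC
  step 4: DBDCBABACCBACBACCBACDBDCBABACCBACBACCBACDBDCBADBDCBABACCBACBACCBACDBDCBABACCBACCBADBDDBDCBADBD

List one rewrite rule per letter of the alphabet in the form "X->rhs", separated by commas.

  step 0 ⇒ step 1: CACB ⇒ DBD·BA·DBD·C
    A ↦ BA
    B ↦ C
    C ↦ DBD
    D ↦ BAC  (constrained at step 1)

A->BA, B->C, C->DBD, D->BAC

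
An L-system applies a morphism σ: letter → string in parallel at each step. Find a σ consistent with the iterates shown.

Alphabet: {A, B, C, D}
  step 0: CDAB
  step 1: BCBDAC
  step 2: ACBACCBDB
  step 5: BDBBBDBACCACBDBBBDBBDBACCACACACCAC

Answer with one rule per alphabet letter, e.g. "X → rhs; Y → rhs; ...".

  step 1 ⇒ step 2: BCBDAC ⇒ AC·B·AC·C·BD·B
    A ↦ BD
    B ↦ AC
    C ↦ B
    D ↦ C

A->BD, B->AC, C->B, D->C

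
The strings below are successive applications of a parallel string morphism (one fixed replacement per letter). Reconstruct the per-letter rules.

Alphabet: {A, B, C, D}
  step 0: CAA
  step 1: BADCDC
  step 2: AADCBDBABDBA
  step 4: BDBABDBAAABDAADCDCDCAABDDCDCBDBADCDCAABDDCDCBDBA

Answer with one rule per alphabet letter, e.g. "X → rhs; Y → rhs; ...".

A->DC, B->AA, C->BA, D->BD

  step 1 ⇒ step 2: BADCDC ⇒ AA·DC·BD·BA·BD·BA
    A ↦ DC
    B ↦ AA
    C ↦ BA
    D ↦ BD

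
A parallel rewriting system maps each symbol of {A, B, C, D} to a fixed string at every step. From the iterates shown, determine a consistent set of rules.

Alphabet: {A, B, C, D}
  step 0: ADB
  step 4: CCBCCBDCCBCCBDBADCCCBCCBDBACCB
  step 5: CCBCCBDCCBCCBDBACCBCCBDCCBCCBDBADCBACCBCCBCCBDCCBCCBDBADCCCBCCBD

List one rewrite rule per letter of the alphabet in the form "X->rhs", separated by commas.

A->C, B->D, C->CCB, D->BA

  step 4 ⇒ step 5: CCBCCBDCCBCCBDBADCCCBCCBDBACCB ⇒ CCB·CCB·D·CCB·CCB·D·BA·CCB·CCB·D·CCB·CCB·D·BA·D·C·BA·CCB·CCB·CCB·D·CCB·CCB·D·BA·D·C·CCB·CCB·D
    A ↦ C
    B ↦ D
    C ↦ CCB
    D ↦ BA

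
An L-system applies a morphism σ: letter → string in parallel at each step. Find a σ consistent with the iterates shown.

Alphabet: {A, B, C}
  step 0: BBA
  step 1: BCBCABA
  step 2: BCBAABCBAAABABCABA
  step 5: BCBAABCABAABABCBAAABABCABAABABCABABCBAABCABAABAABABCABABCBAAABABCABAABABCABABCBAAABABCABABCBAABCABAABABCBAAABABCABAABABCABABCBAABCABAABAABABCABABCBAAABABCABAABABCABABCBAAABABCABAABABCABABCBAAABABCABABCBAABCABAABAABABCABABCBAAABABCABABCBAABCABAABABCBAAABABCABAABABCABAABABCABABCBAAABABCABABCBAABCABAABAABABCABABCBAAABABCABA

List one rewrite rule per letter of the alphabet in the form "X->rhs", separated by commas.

A->ABA, B->BC, C->BAA

  step 1 ⇒ step 2: BCBCABA ⇒ BC·BAA·BC·BAA·ABA·BC·ABA
    A ↦ ABA
    B ↦ BC
    C ↦ BAA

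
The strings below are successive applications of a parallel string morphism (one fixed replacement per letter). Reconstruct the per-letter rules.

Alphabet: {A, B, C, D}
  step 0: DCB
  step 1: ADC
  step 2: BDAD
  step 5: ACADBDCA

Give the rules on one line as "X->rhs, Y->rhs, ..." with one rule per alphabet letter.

A->BD, B->C, C->D, D->A

  step 1 ⇒ step 2: ADC ⇒ BD·A·D
    A ↦ BD
    C ↦ D
    D ↦ A
  step 0 ⇒ step 1: DCB ⇒ A·D·C
    B ↦ C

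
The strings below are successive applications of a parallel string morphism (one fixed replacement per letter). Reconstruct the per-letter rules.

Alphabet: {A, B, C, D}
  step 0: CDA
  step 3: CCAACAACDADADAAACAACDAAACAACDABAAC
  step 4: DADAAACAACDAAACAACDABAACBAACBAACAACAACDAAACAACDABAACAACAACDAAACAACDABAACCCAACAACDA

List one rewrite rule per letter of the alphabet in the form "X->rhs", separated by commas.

  step 3 ⇒ step 4: CCAACAACDADADAAACAACDAAACAACDABAAC ⇒ DA·DA·AAC·AAC·DA·AAC·AAC·DA·B·AAC·B·AAC·B·AAC·AAC·AAC·DA·AAC·AAC·DA·B·AAC·AAC·AAC·DA·AAC·AAC·DA·B·AAC·CC·AAC·AAC·DA
    A ↦ AAC
    B ↦ CC
    C ↦ DA
    D ↦ B

A->AAC, B->CC, C->DA, D->B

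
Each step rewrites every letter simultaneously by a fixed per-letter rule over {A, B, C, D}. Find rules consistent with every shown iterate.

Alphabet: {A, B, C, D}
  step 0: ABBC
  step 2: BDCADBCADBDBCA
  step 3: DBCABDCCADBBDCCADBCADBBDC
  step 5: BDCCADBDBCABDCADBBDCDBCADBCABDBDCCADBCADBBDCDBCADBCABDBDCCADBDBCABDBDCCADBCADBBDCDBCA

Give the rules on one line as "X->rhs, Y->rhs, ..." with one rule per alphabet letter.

  step 2 ⇒ step 3: BDCADBCADBDBCA ⇒ DB·CA·BD·C·CA·DB·BD·C·CA·DB·CA·DB·BD·C
    A ↦ C
    B ↦ DB
    C ↦ BD
    D ↦ CA

A->C, B->DB, C->BD, D->CA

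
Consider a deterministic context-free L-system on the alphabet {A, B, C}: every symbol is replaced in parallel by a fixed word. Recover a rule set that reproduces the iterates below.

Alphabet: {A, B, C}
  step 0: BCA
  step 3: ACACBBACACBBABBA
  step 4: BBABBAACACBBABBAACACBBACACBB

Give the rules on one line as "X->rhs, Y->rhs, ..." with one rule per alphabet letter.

A->BB, B->AC, C->A

  step 3 ⇒ step 4: ACACBBACACBBABBA ⇒ BB·A·BB·A·AC·AC·BB·A·BB·A·AC·AC·BB·AC·AC·BB
    A ↦ BB
    B ↦ AC
    C ↦ A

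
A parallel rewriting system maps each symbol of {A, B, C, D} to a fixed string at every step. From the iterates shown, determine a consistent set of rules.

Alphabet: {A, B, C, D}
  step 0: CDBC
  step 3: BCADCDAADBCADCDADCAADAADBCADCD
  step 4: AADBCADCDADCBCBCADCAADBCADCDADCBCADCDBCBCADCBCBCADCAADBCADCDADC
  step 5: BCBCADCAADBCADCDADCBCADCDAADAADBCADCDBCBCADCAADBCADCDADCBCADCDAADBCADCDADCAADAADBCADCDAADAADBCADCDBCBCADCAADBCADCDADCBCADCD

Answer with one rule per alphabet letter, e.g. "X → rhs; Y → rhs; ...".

  step 4 ⇒ step 5: AADBCADCDADCBCBCADCAADBCADCDADCBCADCDBCBCADCBCBCADCAADBCADCDADC ⇒ BC·BC·ADC·AA·D·BC·ADC·D·ADC·BC·ADC·D·AA·D·AA·D·BC·ADC·D·BC·BC·ADC·AA·D·BC·ADC·D·ADC·BC·ADC·D·AA·D·BC·ADC·D·ADC·AA·D·AA·D·BC·ADC·D·AA·D·AA·D·BC·ADC·D·BC·BC·ADC·AA·D·BC·ADC·D·ADC·BC·ADC·D
    A ↦ BC
    B ↦ AA
    C ↦ D
    D ↦ ADC

A->BC, B->AA, C->D, D->ADC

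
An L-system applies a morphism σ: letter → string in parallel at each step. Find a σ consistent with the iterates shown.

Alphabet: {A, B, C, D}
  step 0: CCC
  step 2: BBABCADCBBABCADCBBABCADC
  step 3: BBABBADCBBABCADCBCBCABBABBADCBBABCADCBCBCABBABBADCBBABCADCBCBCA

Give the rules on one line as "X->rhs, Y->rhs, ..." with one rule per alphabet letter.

A->DC, B->BBA, C->BCA, D->BC

  step 2 ⇒ step 3: BBABCADCBBABCADCBBABCADC ⇒ BBA·BBA·DC·BBA·BCA·DC·BC·BCA·BBA·BBA·DC·BBA·BCA·DC·BC·BCA·BBA·BBA·DC·BBA·BCA·DC·BC·BCA
    A ↦ DC
    B ↦ BBA
    C ↦ BCA
    D ↦ BC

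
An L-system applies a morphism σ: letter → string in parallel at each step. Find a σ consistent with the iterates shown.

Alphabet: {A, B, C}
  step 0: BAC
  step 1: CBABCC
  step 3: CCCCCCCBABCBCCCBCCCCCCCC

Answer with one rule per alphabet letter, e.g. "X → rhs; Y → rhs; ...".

  step 0 ⇒ step 1: BAC ⇒ CB·AB·CC
    A ↦ AB
    B ↦ CB
    C ↦ CC

A->AB, B->CB, C->CC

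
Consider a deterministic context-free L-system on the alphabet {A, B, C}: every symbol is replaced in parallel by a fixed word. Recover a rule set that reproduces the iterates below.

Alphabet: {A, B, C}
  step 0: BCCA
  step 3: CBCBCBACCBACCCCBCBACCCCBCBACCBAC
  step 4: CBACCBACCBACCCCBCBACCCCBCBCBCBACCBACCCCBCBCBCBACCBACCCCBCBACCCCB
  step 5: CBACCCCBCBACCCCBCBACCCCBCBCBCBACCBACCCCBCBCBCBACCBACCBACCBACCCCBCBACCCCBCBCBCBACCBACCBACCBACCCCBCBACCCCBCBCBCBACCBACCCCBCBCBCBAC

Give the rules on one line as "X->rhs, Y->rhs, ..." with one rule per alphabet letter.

  step 4 ⇒ step 5: CBACCBACCBACCCCBCBACCCCBCBCBCBACCBACCCCBCBCBCBACCBACCCCBCBACCCCB ⇒ CB·AC·CC·CB·CB·AC·CC·CB·CB·AC·CC·CB·CB·CB·CB·AC·CB·AC·CC·CB·CB·CB·CB·AC·CB·AC·CB·AC·CB·AC·CC·CB·CB·AC·CC·CB·CB·CB·CB·AC·CB·AC·CB·AC·CB·AC·CC·CB·CB·AC·CC·CB·CB·CB·CB·AC·CB·AC·CC·CB·CB·CB·CB·AC
    A ↦ CC
    B ↦ AC
    C ↦ CB

A->CC, B->AC, C->CB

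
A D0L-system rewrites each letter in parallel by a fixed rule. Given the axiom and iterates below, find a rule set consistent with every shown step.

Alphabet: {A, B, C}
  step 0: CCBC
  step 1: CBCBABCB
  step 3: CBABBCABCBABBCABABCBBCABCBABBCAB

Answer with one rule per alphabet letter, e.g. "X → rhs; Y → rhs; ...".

  step 0 ⇒ step 1: CCBC ⇒ CB·CB·AB·CB
    B ↦ AB
    C ↦ CB
    A ↦ BC  (constrained at step 1)

A->BC, B->AB, C->CB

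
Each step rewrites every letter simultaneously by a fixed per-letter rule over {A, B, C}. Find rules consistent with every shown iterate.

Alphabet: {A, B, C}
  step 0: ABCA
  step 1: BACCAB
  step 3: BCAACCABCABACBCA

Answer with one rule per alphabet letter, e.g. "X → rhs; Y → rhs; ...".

  step 0 ⇒ step 1: ABCA ⇒ B·AC·CA·B
    A ↦ B
    B ↦ AC
    C ↦ CA

A->B, B->AC, C->CA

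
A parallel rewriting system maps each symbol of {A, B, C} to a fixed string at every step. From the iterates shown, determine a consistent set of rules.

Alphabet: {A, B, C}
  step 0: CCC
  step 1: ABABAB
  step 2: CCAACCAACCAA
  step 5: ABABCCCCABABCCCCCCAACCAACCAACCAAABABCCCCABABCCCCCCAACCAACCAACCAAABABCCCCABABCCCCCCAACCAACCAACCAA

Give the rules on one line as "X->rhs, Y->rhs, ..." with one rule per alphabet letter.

A->CC, B->AA, C->AB

  step 1 ⇒ step 2: ABABAB ⇒ CC·AA·CC·AA·CC·AA
    A ↦ CC
    B ↦ AA
  step 0 ⇒ step 1: CCC ⇒ AB·AB·AB
    C ↦ AB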